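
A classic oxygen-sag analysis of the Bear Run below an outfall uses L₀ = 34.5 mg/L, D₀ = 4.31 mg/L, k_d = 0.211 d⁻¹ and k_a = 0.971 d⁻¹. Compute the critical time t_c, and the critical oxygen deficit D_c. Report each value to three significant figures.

At the critical point dD/dt = 0, so k_d L₀ e^(−k_d t) = k_a D. Substituting D(t) from the Streeter–Phelps equation and solving for t gives
t_c = ln[(k_a/k_d)(1 − D₀(k_a−k_d)/(k_d L₀))] / (k_a−k_d).
Here k_a−k_d = 0.7600 d⁻¹ and 1 − D₀(k_a−k_d)/(k_d L₀) = 1 − 4.31×0.7600/(0.211×34.5) = 0.5500, so
t_c = ln(4.602 × 0.5500) / 0.7600 = 0.9287 / 0.7600 = 1.222 d.
L(t_c) = L₀ e^(−k_d t_c) = 34.5 × 0.7727 = 26.66 mg/L, and at the critical point k_a D_c = k_d L, so D_c = (0.211/0.971) × 26.66 = 5.793 mg/L.

t_c ≈ 1.22 d; D_c ≈ 5.79 mg/L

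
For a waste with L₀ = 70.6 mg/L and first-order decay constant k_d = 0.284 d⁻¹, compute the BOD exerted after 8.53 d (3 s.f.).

y_t = L₀(1 − e^(−k_d t)) = 70.6 × (1 − e^(−0.284×8.53))
= 70.6 × (1 − 0.08870) = 70.6 × 0.9113 = 64.34 mg/L.

y ≈ 64.3 mg/L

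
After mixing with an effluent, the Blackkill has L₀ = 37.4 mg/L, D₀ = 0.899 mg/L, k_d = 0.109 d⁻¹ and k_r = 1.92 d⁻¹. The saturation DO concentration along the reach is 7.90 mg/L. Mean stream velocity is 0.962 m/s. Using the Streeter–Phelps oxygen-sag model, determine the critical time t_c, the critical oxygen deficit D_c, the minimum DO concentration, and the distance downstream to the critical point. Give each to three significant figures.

At the critical point dD/dt = 0, so k_d L₀ e^(−k_d t) = k_r D. Substituting D(t) from the Streeter–Phelps equation and solving for t gives
t_c = ln[(k_r/k_d)(1 − D₀(k_r−k_d)/(k_d L₀))] / (k_r−k_d).
Here k_r−k_d = 1.811 d⁻¹ and 1 − D₀(k_r−k_d)/(k_d L₀) = 1 − 0.899×1.811/(0.109×37.4) = 0.6006, so
t_c = ln(17.61 × 0.6006) / 1.811 = 2.359 / 1.811 = 1.303 d.
D_c = (k_d/k_r) L₀ e^(−k_d t_c) = (0.109/1.92) × 37.4 × e^(−0.109×1.303) = 0.05677 × 37.4 × 0.8676 = 1.842 mg/L.
Minimum DO = C_s − D_c = 7.90 − 1.842 = 6.058 mg/L.
x_c = v t_c = 0.962 m/s × 1.303 d × 86400 s/d = 108300 m ≈ 108 km.

t_c ≈ 1.30 d; D_c ≈ 1.84 mg/L; min DO ≈ 6.06 mg/L; x_c ≈ 108 km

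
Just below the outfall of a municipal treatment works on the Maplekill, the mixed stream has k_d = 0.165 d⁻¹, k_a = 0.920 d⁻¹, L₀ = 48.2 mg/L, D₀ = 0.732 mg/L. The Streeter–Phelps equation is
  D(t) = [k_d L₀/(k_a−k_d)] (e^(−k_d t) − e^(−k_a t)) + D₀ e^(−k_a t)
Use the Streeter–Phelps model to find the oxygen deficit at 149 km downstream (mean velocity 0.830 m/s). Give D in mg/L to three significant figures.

D ≈ 6.03 mg/L

Travel time t = x/v = 149 km / (0.830 m/s) = 149000 m / 0.830 m/s = 179500 s = 2.078 d.
k_d L₀/(k_a−k_d) = 0.165×48.2/(0.920−0.165) = 7.953/0.7550 = 10.53 mg/L.
e^(−k_d t) = e^(−0.165×2.078) = 0.7098; e^(−k_a t) = e^(−0.920×2.078) = 0.1479.
D = 10.53 × (0.7098 − 0.1479) + 0.732 × 0.1479 = 5.919 + 0.1082 = 6.027 mg/L.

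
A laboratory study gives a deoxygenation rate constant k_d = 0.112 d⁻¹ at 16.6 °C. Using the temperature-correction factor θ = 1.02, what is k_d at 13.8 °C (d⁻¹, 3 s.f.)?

k_d ≈ 0.106 d⁻¹

k_d(T₂) = k_d(T₁) · θ^(T₂−T₁) = 0.112 × 1.02^(13.8−16.6)
= 0.112 × 1.02^-2.80 = 0.112 × 0.9461 = 0.1060 d⁻¹.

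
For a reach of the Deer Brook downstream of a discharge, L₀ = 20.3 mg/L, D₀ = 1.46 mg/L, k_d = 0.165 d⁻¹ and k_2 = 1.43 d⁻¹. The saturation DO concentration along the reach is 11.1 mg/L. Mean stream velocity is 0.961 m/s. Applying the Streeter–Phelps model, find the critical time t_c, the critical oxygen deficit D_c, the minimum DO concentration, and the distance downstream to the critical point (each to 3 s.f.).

At the critical point dD/dt = 0, so k_d L₀ e^(−k_d t) = k_2 D. Substituting D(t) from the Streeter–Phelps equation and solving for t gives
t_c = ln[(k_2/k_d)(1 − D₀(k_2−k_d)/(k_d L₀))] / (k_2−k_d).
Here k_2−k_d = 1.265 d⁻¹ and 1 − D₀(k_2−k_d)/(k_d L₀) = 1 − 1.46×1.265/(0.165×20.3) = 0.4486, so
t_c = ln(8.667 × 0.4486) / 1.265 = 1.358 / 1.265 = 1.073 d.
D_c = (k_d/k_2) L₀ e^(−k_d t_c) = (0.165/1.43) × 20.3 × e^(−0.165×1.073) = 0.1154 × 20.3 × 0.8377 = 1.962 mg/L.
Minimum DO = C_s − D_c = 11.1 − 1.962 = 9.138 mg/L.
x_c = v t_c = 0.961 m/s × 1.073 d × 86400 s/d = 89130 m ≈ 89.1 km.

t_c ≈ 1.07 d; D_c ≈ 1.96 mg/L; min DO ≈ 9.14 mg/L; x_c ≈ 89.1 km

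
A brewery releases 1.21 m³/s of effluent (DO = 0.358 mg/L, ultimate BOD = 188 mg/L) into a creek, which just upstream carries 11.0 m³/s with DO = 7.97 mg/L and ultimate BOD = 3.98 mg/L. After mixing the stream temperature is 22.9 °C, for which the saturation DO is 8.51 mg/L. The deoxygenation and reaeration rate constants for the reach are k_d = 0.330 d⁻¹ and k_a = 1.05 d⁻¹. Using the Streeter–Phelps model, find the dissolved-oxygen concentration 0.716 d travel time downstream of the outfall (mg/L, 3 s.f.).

Mixed DO = (11.0×7.97 + 1.21×0.358)/(11.0+1.21) = 88.10/12.21 = 7.216 mg/L.
Mixed L₀ = (11.0×3.98 + 1.21×188)/(12.21) = 271.3/12.21 = 22.22 mg/L.
Initial deficit D₀ = C_s − DO₀ = 8.51 − 7.216 = 1.294 mg/L.
D(0.716) = [0.330×22.22/(1.05−0.330)](e^(−0.330×0.716) − e^(−1.05×0.716)) + 1.294 e^(−1.05×0.716)
= 10.18 × (0.7896 − 0.4715) + 1.294 × 0.4715 = 3.849 mg/L.
DO = 8.51 − 3.849 = 4.661 mg/L.

DO ≈ 4.66 mg/L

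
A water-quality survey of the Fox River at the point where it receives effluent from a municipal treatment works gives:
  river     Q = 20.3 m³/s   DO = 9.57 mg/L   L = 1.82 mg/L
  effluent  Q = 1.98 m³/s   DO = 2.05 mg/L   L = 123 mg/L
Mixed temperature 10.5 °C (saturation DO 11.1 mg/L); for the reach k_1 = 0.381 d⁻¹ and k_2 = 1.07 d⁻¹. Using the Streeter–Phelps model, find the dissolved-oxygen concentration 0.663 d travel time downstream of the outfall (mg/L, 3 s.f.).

Mixed DO = (20.3×9.57 + 1.98×2.05)/(20.3+1.98) = 198.3/22.28 = 8.902 mg/L.
Mixed L₀ = (20.3×1.82 + 1.98×123)/(22.28) = 280.5/22.28 = 12.59 mg/L.
Initial deficit D₀ = C_s − DO₀ = 11.1 − 8.902 = 2.198 mg/L.
D(0.663) = [0.381×12.59/(1.07−0.381)](e^(−0.381×0.663) − e^(−1.07×0.663)) + 2.198 e^(−1.07×0.663)
= 6.961 × (0.7768 − 0.4919) + 2.198 × 0.4919 = 3.064 mg/L.
DO = 11.1 − 3.064 = 8.036 mg/L.

DO ≈ 8.04 mg/L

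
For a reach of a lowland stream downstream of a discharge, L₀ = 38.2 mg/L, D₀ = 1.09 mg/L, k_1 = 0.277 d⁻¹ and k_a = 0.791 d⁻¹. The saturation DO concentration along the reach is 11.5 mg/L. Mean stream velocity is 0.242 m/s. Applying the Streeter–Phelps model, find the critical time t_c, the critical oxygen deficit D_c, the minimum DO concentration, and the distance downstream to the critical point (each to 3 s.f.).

At the critical point dD/dt = 0, so k_1 L₀ e^(−k_1 t) = k_a D. Substituting D(t) from the Streeter–Phelps equation and solving for t gives
t_c = ln[(k_a/k_1)(1 − D₀(k_a−k_1)/(k_1 L₀))] / (k_a−k_1).
Here k_a−k_1 = 0.5140 d⁻¹ and 1 − D₀(k_a−k_1)/(k_1 L₀) = 1 − 1.09×0.5140/(0.277×38.2) = 0.9471, so
t_c = ln(2.856 × 0.9471) / 0.5140 = 0.9949 / 0.5140 = 1.936 d.
D_c = (k_1/k_a) L₀ e^(−k_1 t_c) = (0.277/0.791) × 38.2 × e^(−0.277×1.936) = 0.3502 × 38.2 × 0.5850 = 7.826 mg/L.
Minimum DO = C_s − D_c = 11.5 − 7.826 = 3.674 mg/L.
x_c = v t_c = 0.242 m/s × 1.936 d × 86400 s/d = 40470 m ≈ 40.5 km.

t_c ≈ 1.94 d; D_c ≈ 7.83 mg/L; min DO ≈ 3.67 mg/L; x_c ≈ 40.5 km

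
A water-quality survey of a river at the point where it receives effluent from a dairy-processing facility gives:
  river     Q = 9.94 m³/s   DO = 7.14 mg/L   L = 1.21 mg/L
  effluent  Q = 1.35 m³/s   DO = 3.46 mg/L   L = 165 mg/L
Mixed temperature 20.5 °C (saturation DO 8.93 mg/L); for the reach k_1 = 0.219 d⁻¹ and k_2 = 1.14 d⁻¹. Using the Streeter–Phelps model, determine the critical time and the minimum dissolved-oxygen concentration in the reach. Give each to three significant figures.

t_c ≈ 1.14 d; minimum DO ≈ 5.82 mg/L

Mixed DO = (9.94×7.14 + 1.35×3.46)/(9.94+1.35) = 75.64/11.29 = 6.700 mg/L.
Mixed L₀ = (9.94×1.21 + 1.35×165)/(11.29) = 234.8/11.29 = 20.80 mg/L.
Initial deficit D₀ = C_s − DO₀ = 8.93 − 6.700 = 2.230 mg/L.
t_c = (1/0.9210) ln[(1.14/0.219)(1 − 2.230×0.9210/(0.219×20.80))] = 1.086 × ln(2.858) = 1.140 d.
D_c = (0.219/1.14) × 20.80 × e^(−0.219×1.140) = 0.1921 × 20.80 × 0.7790 = 3.112 mg/L.
Minimum DO = 8.93 − 3.112 = 5.818 mg/L.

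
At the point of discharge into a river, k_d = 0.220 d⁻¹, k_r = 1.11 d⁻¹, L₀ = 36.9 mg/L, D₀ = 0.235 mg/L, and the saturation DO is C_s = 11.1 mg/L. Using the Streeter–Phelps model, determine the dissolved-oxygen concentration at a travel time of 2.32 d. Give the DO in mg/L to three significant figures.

k_d L₀/(k_r−k_d) = 0.220×36.9/(1.11−0.220) = 8.118/0.8900 = 9.121 mg/L.
e^(−k_d t) = e^(−0.220×2.320) = 0.6003; e^(−k_r t) = e^(−1.11×2.320) = 0.07614.
D = 9.121 × (0.6003 − 0.07614) + 0.235 × 0.07614 = 4.781 + 0.01789 = 4.799 mg/L.
DO = C_s − D = 11.1 − 4.799 = 6.301 mg/L.

DO ≈ 6.30 mg/L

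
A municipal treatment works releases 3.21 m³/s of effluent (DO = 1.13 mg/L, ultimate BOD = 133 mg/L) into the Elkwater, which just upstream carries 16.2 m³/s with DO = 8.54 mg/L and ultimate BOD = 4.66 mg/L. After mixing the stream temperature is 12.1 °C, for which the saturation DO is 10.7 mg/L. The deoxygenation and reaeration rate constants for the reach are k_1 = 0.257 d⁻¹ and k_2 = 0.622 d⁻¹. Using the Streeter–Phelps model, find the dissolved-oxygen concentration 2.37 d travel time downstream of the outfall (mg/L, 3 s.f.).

DO ≈ 4.19 mg/L

Mixed DO = (16.2×8.54 + 3.21×1.13)/(16.2+3.21) = 142.0/19.41 = 7.315 mg/L.
Mixed L₀ = (16.2×4.66 + 3.21×133)/(19.41) = 502.4/19.41 = 25.88 mg/L.
Initial deficit D₀ = C_s − DO₀ = 10.7 − 7.315 = 3.385 mg/L.
D(2.37) = [0.257×25.88/(0.622−0.257)](e^(−0.257×2.37) − e^(−0.622×2.37)) + 3.385 e^(−0.622×2.37)
= 18.23 × (0.5438 − 0.2290) + 3.385 × 0.2290 = 6.514 mg/L.
DO = 10.7 − 6.514 = 4.186 mg/L.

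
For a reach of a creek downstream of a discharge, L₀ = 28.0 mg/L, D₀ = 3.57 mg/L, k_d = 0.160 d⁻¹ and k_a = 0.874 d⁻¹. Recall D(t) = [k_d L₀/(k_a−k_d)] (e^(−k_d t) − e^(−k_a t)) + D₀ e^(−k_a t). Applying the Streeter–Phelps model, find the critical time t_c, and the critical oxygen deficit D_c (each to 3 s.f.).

t_c ≈ 1.20 d; D_c ≈ 4.23 mg/L

At the critical point dD/dt = 0, so k_d L₀ e^(−k_d t) = k_a D. Substituting D(t) from the Streeter–Phelps equation and solving for t gives
t_c = ln[(k_a/k_d)(1 − D₀(k_a−k_d)/(k_d L₀))] / (k_a−k_d).
Here k_a−k_d = 0.7140 d⁻¹ and 1 − D₀(k_a−k_d)/(k_d L₀) = 1 − 3.57×0.7140/(0.160×28.0) = 0.4310, so
t_c = ln(5.462 × 0.4310) / 0.7140 = 0.8563 / 0.7140 = 1.199 d.
D_c = (k_d/k_a) L₀ e^(−k_d t_c) = (0.160/0.874) × 28.0 × e^(−0.160×1.199) = 0.1831 × 28.0 × 0.8254 = 4.231 mg/L.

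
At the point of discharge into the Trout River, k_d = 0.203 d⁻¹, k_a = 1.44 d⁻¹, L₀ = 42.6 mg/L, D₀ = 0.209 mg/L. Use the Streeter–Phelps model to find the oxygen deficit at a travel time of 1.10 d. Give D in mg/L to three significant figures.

D ≈ 4.20 mg/L

k_d L₀/(k_a−k_d) = 0.203×42.6/(1.44−0.203) = 8.648/1.237 = 6.991 mg/L.
e^(−k_d t) = e^(−0.203×1.100) = 0.7999; e^(−k_a t) = e^(−1.44×1.100) = 0.2052.
D = 6.991 × (0.7999 − 0.2052) + 0.209 × 0.2052 = 4.158 + 0.04288 = 4.201 mg/L.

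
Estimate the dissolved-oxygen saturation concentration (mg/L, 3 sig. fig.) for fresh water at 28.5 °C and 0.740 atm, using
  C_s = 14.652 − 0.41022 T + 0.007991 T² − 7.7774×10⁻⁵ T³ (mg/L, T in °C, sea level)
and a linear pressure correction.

C_s ≈ 5.66 mg/L

At sea level: C_s = 14.652 − 0.41022×28.5 + 0.007991×28.5² − 7.7774×10⁻⁵×28.5³ = 7.651 mg/L.
Pressure correction: C_s' = 7.651 × 0.740 = 5.662 mg/L.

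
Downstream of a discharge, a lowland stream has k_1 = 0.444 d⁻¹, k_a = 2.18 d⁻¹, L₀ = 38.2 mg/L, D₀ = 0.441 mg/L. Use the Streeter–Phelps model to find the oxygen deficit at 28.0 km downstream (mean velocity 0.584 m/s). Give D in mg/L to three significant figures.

D ≈ 4.85 mg/L

Travel time t = x/v = 28.0 km / (0.584 m/s) = 28000 m / 0.584 m/s = 47950 s = 0.5549 d.
k_1 L₀/(k_a−k_1) = 0.444×38.2/(2.18−0.444) = 16.96/1.736 = 9.770 mg/L.
e^(−k_1 t) = e^(−0.444×0.5549) = 0.7816; e^(−k_a t) = e^(−2.18×0.5549) = 0.2983.
D = 9.770 × (0.7816 − 0.2983) + 0.441 × 0.2983 = 4.722 + 0.1315 = 4.854 mg/L.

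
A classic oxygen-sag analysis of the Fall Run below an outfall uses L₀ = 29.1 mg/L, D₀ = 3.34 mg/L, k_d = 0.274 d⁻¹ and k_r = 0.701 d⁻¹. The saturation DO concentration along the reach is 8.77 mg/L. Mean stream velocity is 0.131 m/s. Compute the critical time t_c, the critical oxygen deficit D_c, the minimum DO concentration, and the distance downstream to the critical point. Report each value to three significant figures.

t_c = [1/(k_r−k_d)] ln[(k_r/k_d)(1 − D₀(k_r−k_d)/(k_d L₀))]
= [1/(0.701−0.274)] ln[(0.701/0.274)(1 − 3.34×0.4270/(0.274×29.1))]
= (1/0.4270) ln[2.558 × 0.8211] = 2.342 × ln(2.101) = 2.342 × 0.7423 = 1.738 d.
L(t_c) = L₀ e^(−k_d t_c) = 29.1 × 0.6211 = 18.07 mg/L, and at the critical point k_r D_c = k_d L, so D_c = (0.274/0.701) × 18.07 = 7.064 mg/L.
Minimum DO = C_s − D_c = 8.77 − 7.064 = 1.706 mg/L.
x_c = v t_c = 0.131 m/s × 1.738 d × 86400 s/d = 19680 m ≈ 19.7 km.

t_c ≈ 1.74 d; D_c ≈ 7.06 mg/L; min DO ≈ 1.71 mg/L; x_c ≈ 19.7 km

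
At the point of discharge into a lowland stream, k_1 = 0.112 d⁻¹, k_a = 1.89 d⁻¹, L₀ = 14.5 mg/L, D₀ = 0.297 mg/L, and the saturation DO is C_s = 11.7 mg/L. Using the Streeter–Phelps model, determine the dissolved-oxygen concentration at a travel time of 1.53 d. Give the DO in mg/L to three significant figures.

k_1 L₀/(k_a−k_1) = 0.112×14.5/(1.89−0.112) = 1.624/1.778 = 0.9134 mg/L.
e^(−k_1 t) = e^(−0.112×1.530) = 0.8425; e^(−k_a t) = e^(−1.89×1.530) = 0.05548.
D = 0.9134 × (0.8425 − 0.05548) + 0.297 × 0.05548 = 0.7189 + 0.01648 = 0.7353 mg/L.
DO = C_s − D = 11.7 − 0.7353 = 10.96 mg/L.

DO ≈ 11.0 mg/L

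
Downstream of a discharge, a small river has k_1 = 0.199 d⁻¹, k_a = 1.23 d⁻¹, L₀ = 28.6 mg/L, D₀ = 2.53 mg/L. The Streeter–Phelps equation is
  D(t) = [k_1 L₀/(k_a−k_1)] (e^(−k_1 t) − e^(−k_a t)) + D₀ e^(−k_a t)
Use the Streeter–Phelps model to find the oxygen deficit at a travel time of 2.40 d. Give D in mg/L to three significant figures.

D ≈ 3.27 mg/L

k_1 L₀/(k_a−k_1) = 0.199×28.6/(1.23−0.199) = 5.691/1.031 = 5.520 mg/L.
e^(−k_1 t) = e^(−0.199×2.400) = 0.6203; e^(−k_a t) = e^(−1.23×2.400) = 0.05224.
D = 5.520 × (0.6203 − 0.05224) + 2.53 × 0.05224 = 3.136 + 0.1322 = 3.268 mg/L.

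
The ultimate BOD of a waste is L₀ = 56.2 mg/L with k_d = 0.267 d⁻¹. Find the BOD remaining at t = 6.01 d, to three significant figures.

L_t = L₀ e^(−k_d t) = 56.2 × e^(−0.267×6.01) = 56.2 × 0.2010 = 11.29 mg/L.

L ≈ 11.3 mg/L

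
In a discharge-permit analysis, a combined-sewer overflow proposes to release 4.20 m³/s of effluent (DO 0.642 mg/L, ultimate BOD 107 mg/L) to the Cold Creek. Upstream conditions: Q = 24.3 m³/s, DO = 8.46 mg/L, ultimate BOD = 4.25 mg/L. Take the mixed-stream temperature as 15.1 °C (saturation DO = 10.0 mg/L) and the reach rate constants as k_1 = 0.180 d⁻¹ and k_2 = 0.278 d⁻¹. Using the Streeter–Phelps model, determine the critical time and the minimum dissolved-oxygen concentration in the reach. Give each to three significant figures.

Mixed DO = (24.3×8.46 + 4.20×0.642)/(24.3+4.20) = 208.3/28.50 = 7.308 mg/L.
Mixed L₀ = (24.3×4.25 + 4.20×107)/(28.50) = 552.7/28.50 = 19.39 mg/L.
Initial deficit D₀ = C_s − DO₀ = 10.0 − 7.308 = 2.692 mg/L.
t_c = (1/0.09800) ln[(0.278/0.180)(1 − 2.692×0.09800/(0.180×19.39))] = 10.20 × ln(1.428) = 3.633 d.
D_c = (0.180/0.278) × 19.39 × e^(−0.180×3.633) = 0.6475 × 19.39 × 0.5200 = 6.529 mg/L.
Minimum DO = 10.0 − 6.529 = 3.471 mg/L.

t_c ≈ 3.63 d; minimum DO ≈ 3.47 mg/L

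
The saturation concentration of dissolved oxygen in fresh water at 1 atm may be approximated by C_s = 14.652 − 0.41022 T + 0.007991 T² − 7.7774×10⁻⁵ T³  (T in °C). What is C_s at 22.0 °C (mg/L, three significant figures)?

C_s = 14.652 − 0.41022×22.0 + 0.007991×22.0² − 7.7774×10⁻⁵×22.0³ = 8.667 mg/L.

C_s ≈ 8.67 mg/L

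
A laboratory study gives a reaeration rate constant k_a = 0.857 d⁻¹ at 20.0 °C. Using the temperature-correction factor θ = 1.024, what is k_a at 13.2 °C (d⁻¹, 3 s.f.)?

k_a(T₂) = k_a(T₁) · θ^(T₂−T₁) = 0.857 × 1.024^(13.2−20.0)
= 0.857 × 1.024^-6.80 = 0.857 × 0.8511 = 0.7294 d⁻¹.

k_a ≈ 0.729 d⁻¹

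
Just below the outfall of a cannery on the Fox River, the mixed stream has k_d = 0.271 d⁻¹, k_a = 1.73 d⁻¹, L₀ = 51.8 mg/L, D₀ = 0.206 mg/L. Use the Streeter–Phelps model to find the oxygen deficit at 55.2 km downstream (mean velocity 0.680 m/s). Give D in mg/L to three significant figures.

D ≈ 5.61 mg/L

Travel time t = x/v = 55.2 km / (0.680 m/s) = 55200 m / 0.680 m/s = 81180 s = 0.9395 d.
k_d L₀/(k_a−k_d) = 0.271×51.8/(1.73−0.271) = 14.04/1.459 = 9.622 mg/L.
e^(−k_d t) = e^(−0.271×0.9395) = 0.7752; e^(−k_a t) = e^(−1.73×0.9395) = 0.1968.
D = 9.622 × (0.7752 − 0.1968) + 0.206 × 0.1968 = 5.565 + 0.04055 = 5.605 mg/L.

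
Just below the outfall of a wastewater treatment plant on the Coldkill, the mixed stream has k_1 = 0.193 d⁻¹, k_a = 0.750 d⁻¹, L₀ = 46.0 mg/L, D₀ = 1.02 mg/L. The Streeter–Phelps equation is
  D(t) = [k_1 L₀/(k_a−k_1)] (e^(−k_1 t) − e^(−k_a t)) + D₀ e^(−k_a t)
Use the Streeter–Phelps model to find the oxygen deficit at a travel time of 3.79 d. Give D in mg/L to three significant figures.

k_1 L₀/(k_a−k_1) = 0.193×46.0/(0.750−0.193) = 8.878/0.5570 = 15.94 mg/L.
e^(−k_1 t) = e^(−0.193×3.790) = 0.4812; e^(−k_a t) = e^(−0.750×3.790) = 0.05828.
D = 15.94 × (0.4812 − 0.05828) + 1.02 × 0.05828 = 6.741 + 0.05945 = 6.800 mg/L.

D ≈ 6.80 mg/L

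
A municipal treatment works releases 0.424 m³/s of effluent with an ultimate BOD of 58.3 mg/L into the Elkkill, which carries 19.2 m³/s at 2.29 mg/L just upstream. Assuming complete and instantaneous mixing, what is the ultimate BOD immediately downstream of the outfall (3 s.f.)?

3.50 mg/L

Flow-weighted mixing: C = (Q_r C_r + Q_w C_w)/(Q_r + Q_w)
= (19.2×2.29 + 0.424×58.3)/(19.2 + 0.424) = 68.69/19.62 = 3.500 mg/L.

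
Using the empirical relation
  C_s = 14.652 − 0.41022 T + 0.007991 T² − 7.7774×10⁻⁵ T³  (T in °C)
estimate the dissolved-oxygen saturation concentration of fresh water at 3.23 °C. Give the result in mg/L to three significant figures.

C_s = 14.652 − 0.41022×3.23 + 0.007991×3.23² − 7.7774×10⁻⁵×3.23³ = 13.41 mg/L.

C_s ≈ 13.4 mg/L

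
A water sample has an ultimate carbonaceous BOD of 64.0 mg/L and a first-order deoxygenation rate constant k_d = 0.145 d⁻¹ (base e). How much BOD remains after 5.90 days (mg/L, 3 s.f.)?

L_t = L₀ e^(−k_d t) = 64.0 × e^(−0.145×5.90) = 64.0 × 0.4251 = 27.20 mg/L.

L ≈ 27.2 mg/L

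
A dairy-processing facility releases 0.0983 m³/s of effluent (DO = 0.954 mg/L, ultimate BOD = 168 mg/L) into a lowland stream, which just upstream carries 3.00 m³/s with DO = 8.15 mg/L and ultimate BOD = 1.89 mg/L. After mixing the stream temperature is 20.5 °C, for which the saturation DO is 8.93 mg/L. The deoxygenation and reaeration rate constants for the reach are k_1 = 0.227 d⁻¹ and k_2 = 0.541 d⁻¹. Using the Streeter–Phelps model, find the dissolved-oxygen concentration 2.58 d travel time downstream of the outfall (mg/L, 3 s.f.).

Mixed DO = (3.00×8.15 + 0.0983×0.954)/(3.00+0.0983) = 24.54/3.098 = 7.922 mg/L.
Mixed L₀ = (3.00×1.89 + 0.0983×168)/(3.098) = 22.18/3.098 = 7.160 mg/L.
Initial deficit D₀ = C_s − DO₀ = 8.93 − 7.922 = 1.008 mg/L.
D(2.58) = [0.227×7.160/(0.541−0.227)](e^(−0.227×2.58) − e^(−0.541×2.58)) + 1.008 e^(−0.541×2.58)
= 5.176 × (0.5567 − 0.2476) + 1.008 × 0.2476 = 1.850 mg/L.
DO = 8.93 − 1.850 = 7.080 mg/L.

DO ≈ 7.08 mg/L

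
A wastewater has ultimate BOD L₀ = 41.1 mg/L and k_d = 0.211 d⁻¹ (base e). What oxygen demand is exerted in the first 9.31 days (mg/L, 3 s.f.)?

y_t = L₀(1 − e^(−k_d t)) = 41.1 × (1 − e^(−0.211×9.31))
= 41.1 × (1 − 0.1402) = 41.1 × 0.8598 = 35.34 mg/L.

y ≈ 35.3 mg/L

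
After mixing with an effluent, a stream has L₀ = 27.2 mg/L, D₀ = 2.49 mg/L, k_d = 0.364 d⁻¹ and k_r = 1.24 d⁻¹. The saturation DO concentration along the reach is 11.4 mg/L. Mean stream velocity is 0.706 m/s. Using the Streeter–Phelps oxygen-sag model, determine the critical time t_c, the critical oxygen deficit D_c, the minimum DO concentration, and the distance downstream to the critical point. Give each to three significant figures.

t_c = [1/(k_r−k_d)] ln[(k_r/k_d)(1 − D₀(k_r−k_d)/(k_d L₀))]
= [1/(1.24−0.364)] ln[(1.24/0.364)(1 − 2.49×0.8760/(0.364×27.2))]
= (1/0.8760) ln[3.407 × 0.7797] = 1.142 × ln(2.656) = 1.142 × 0.9769 = 1.115 d.
L(t_c) = L₀ e^(−k_d t_c) = 27.2 × 0.6664 = 18.13 mg/L, and at the critical point k_r D_c = k_d L, so D_c = (0.364/1.24) × 18.13 = 5.321 mg/L.
Minimum DO = C_s − D_c = 11.4 − 5.321 = 6.079 mg/L.
x_c = v t_c = 0.706 m/s × 1.115 d × 86400 s/d = 68020 m ≈ 68.0 km.

t_c ≈ 1.12 d; D_c ≈ 5.32 mg/L; min DO ≈ 6.08 mg/L; x_c ≈ 68.0 km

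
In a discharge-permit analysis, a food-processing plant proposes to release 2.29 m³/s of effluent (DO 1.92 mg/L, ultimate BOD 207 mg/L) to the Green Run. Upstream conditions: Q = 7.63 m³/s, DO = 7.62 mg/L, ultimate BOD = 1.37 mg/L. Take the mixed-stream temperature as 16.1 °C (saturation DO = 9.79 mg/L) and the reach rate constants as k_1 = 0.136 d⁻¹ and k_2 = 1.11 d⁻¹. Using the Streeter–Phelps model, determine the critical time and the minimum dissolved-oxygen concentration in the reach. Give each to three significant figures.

t_c ≈ 1.42 d; minimum DO ≈ 4.86 mg/L

Mixed DO = (7.63×7.62 + 2.29×1.92)/(7.63+2.29) = 62.54/9.920 = 6.304 mg/L.
Mixed L₀ = (7.63×1.37 + 2.29×207)/(9.920) = 484.5/9.920 = 48.84 mg/L.
Initial deficit D₀ = C_s − DO₀ = 9.79 − 6.304 = 3.486 mg/L.
t_c = (1/0.9740) ln[(1.11/0.136)(1 − 3.486×0.9740/(0.136×48.84))] = 1.027 × ln(3.990) = 1.421 d.
D_c = (0.136/1.11) × 48.84 × e^(−0.136×1.421) = 0.1225 × 48.84 × 0.8243 = 4.933 mg/L.
Minimum DO = 9.79 − 4.933 = 4.857 mg/L.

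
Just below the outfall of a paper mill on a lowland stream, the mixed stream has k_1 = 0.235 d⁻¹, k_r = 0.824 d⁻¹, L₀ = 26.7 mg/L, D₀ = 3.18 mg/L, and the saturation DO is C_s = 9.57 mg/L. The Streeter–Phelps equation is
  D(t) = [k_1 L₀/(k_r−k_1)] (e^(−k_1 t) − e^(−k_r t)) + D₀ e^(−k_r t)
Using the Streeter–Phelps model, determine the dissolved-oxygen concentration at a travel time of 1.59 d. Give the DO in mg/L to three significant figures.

k_1 L₀/(k_r−k_1) = 0.235×26.7/(0.824−0.235) = 6.274/0.5890 = 10.65 mg/L.
e^(−k_1 t) = e^(−0.235×1.590) = 0.6882; e^(−k_r t) = e^(−0.824×1.590) = 0.2698.
D = 10.65 × (0.6882 − 0.2698) + 3.18 × 0.2698 = 4.458 + 0.8579 = 5.315 mg/L.
DO = C_s − D = 9.57 − 5.315 = 4.255 mg/L.

DO ≈ 4.25 mg/L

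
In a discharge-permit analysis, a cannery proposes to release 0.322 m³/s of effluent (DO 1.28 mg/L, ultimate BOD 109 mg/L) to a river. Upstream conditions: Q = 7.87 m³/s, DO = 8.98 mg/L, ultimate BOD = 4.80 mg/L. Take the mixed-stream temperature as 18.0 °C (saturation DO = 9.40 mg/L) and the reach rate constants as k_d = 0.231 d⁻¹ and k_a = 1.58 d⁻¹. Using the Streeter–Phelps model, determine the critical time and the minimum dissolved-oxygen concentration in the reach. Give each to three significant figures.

t_c ≈ 0.949 d; minimum DO ≈ 8.36 mg/L

Mixed DO = (7.87×8.98 + 0.322×1.28)/(7.87+0.322) = 71.08/8.192 = 8.677 mg/L.
Mixed L₀ = (7.87×4.80 + 0.322×109)/(8.192) = 72.87/8.192 = 8.896 mg/L.
Initial deficit D₀ = C_s − DO₀ = 9.40 − 8.677 = 0.7227 mg/L.
t_c = (1/1.349) ln[(1.58/0.231)(1 − 0.7227×1.349/(0.231×8.896))] = 0.7413 × ln(3.595) = 0.9485 d.
D_c = (0.231/1.58) × 8.896 × e^(−0.231×0.9485) = 0.1462 × 8.896 × 0.8032 = 1.045 mg/L.
Minimum DO = 9.40 − 1.045 = 8.355 mg/L.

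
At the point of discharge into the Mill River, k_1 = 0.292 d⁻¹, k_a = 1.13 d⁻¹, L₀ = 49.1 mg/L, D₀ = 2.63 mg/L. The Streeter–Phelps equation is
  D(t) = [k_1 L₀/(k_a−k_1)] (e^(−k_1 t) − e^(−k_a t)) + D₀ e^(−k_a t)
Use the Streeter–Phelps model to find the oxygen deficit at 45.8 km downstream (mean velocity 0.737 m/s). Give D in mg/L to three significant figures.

Travel time t = x/v = 45.8 km / (0.737 m/s) = 45800 m / 0.737 m/s = 62140 s = 0.7193 d.
k_1 L₀/(k_a−k_1) = 0.292×49.1/(1.13−0.292) = 14.34/0.8380 = 17.11 mg/L.
e^(−k_1 t) = e^(−0.292×0.7193) = 0.8106; e^(−k_a t) = e^(−1.13×0.7193) = 0.4436.
D = 17.11 × (0.8106 − 0.4436) + 2.63 × 0.4436 = 6.278 + 1.167 = 7.445 mg/L.

D ≈ 7.44 mg/L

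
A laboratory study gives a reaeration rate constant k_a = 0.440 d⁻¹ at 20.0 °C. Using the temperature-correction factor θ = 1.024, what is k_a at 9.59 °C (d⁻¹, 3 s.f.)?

k_a ≈ 0.344 d⁻¹

k_a(T₂) = k_a(T₁) · θ^(T₂−T₁) = 0.440 × 1.024^(9.59−20.0)
= 0.440 × 1.024^-10.4 = 0.440 × 0.7812 = 0.3437 d⁻¹.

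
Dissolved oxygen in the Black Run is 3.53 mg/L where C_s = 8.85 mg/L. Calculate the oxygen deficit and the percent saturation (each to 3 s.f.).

D ≈ 5.32 mg/L; 39.9 % saturation

D = C_s − C = 8.85 − 3.53 = 5.32 mg/L.
% saturation = 3.53/8.85 × 100 = 39.9 %.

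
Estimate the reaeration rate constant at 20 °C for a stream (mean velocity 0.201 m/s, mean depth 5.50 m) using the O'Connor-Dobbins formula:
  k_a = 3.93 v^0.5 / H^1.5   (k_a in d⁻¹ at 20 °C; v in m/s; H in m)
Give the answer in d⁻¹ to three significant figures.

k_a = 3.93 × 0.201^0.5 / 5.50^1.5 = 3.93 × 0.4483 / 12.90 = 0.1366 d⁻¹.

k_a ≈ 0.137 d⁻¹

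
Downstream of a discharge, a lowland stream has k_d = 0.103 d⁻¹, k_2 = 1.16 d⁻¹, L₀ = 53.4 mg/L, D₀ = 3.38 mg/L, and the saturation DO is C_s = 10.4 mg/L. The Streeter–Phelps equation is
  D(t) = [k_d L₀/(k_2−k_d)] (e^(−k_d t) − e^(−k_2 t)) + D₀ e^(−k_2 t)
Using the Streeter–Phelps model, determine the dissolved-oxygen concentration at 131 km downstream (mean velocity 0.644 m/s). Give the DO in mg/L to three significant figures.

DO ≈ 6.44 mg/L

Travel time t = x/v = 131 km / (0.644 m/s) = 131000 m / 0.644 m/s = 203400 s = 2.354 d.
k_d L₀/(k_2−k_d) = 0.103×53.4/(1.16−0.103) = 5.500/1.057 = 5.204 mg/L.
e^(−k_d t) = e^(−0.103×2.354) = 0.7847; e^(−k_2 t) = e^(−1.16×2.354) = 0.06515.
D = 5.204 × (0.7847 − 0.06515) + 3.38 × 0.06515 = 3.744 + 0.2202 = 3.964 mg/L.
DO = C_s − D = 10.4 − 3.964 = 6.436 mg/L.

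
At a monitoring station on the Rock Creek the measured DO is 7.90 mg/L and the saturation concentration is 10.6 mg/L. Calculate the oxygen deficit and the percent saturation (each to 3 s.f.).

D = C_s − C = 10.6 − 7.90 = 2.70 mg/L.
% saturation = 7.90/10.6 × 100 = 74.5 %.

D ≈ 2.70 mg/L; 74.5 % saturation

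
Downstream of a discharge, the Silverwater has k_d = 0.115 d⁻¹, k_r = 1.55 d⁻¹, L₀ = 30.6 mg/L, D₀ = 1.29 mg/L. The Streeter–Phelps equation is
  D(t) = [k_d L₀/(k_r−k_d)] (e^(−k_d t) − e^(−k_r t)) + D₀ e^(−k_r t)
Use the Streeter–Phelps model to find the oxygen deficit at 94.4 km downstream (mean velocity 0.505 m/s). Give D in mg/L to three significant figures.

Travel time t = x/v = 94.4 km / (0.505 m/s) = 94400 m / 0.505 m/s = 186900 s = 2.164 d.
k_d L₀/(k_r−k_d) = 0.115×30.6/(1.55−0.115) = 3.519/1.435 = 2.452 mg/L.
e^(−k_d t) = e^(−0.115×2.164) = 0.7797; e^(−k_r t) = e^(−1.55×2.164) = 0.03496.
D = 2.452 × (0.7797 − 0.03496) + 1.29 × 0.03496 = 1.826 + 0.04510 = 1.871 mg/L.

D ≈ 1.87 mg/L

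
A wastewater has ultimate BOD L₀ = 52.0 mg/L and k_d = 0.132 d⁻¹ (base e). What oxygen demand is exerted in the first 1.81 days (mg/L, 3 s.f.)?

y ≈ 11.1 mg/L

y_t = L₀(1 − e^(−k_d t)) = 52.0 × (1 − e^(−0.132×1.81))
= 52.0 × (1 − 0.7875) = 52.0 × 0.2125 = 11.05 mg/L.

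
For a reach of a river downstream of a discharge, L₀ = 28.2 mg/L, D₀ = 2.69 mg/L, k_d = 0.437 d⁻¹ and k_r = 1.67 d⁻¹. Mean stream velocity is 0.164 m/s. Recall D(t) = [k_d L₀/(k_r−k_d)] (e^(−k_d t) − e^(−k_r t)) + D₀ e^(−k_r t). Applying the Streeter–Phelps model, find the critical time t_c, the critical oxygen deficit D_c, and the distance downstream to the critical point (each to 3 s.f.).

With k_r/k_d = 3.822 and 1 − D₀(k_r−k_d)/(k_d L₀) = 0.7309,
t_c = ln(3.822 × 0.7309) / (1.67 − 0.437) = ln(2.793) / 1.233 = 1.027/1.233 = 0.8330 d.
D_c = (k_d/k_r) L₀ e^(−k_d t_c) = (0.437/1.67) × 28.2 × e^(−0.437×0.8330) = 0.2617 × 28.2 × 0.6949 = 5.128 mg/L.
x_c = v t_c = 0.164 m/s × 0.8330 d × 86400 s/d = 11800 m ≈ 11.8 km.

t_c ≈ 0.833 d; D_c ≈ 5.13 mg/L; x_c ≈ 11.8 km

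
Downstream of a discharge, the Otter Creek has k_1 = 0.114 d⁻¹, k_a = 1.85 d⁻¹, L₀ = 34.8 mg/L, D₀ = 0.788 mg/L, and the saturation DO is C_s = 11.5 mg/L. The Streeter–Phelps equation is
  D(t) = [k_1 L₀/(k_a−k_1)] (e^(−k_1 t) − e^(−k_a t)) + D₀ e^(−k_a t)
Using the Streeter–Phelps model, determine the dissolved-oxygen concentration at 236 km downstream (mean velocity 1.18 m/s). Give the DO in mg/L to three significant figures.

Travel time t = x/v = 236 km / (1.18 m/s) = 236000 m / 1.18 m/s = 200000 s = 2.315 d.
k_1 L₀/(k_a−k_1) = 0.114×34.8/(1.85−0.114) = 3.967/1.736 = 2.285 mg/L.
e^(−k_1 t) = e^(−0.114×2.315) = 0.7681; e^(−k_a t) = e^(−1.85×2.315) = 0.01381.
D = 2.285 × (0.7681 − 0.01381) + 0.788 × 0.01381 = 1.724 + 0.01088 = 1.735 mg/L.
DO = C_s − D = 11.5 − 1.735 = 9.765 mg/L.

DO ≈ 9.77 mg/L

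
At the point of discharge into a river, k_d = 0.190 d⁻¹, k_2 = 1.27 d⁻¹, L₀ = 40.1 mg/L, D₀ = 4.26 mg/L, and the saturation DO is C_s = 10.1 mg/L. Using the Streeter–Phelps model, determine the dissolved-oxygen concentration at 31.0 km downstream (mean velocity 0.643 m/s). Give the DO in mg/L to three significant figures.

DO ≈ 5.13 mg/L

Travel time t = x/v = 31.0 km / (0.643 m/s) = 31000 m / 0.643 m/s = 48210 s = 0.5580 d.
k_d L₀/(k_2−k_d) = 0.190×40.1/(1.27−0.190) = 7.619/1.080 = 7.055 mg/L.
e^(−k_d t) = e^(−0.190×0.5580) = 0.8994; e^(−k_2 t) = e^(−1.27×0.5580) = 0.4923.
D = 7.055 × (0.8994 − 0.4923) + 4.26 × 0.4923 = 2.872 + 2.097 = 4.969 mg/L.
DO = C_s − D = 10.1 − 4.969 = 5.131 mg/L.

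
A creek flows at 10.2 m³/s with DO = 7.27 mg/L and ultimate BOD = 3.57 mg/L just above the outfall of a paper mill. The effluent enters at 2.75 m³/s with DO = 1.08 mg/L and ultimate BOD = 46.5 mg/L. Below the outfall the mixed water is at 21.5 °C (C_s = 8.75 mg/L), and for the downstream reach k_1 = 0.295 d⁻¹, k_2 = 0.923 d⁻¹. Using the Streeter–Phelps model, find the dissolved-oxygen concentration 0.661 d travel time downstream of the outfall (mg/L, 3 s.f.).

Mixed DO = (10.2×7.27 + 2.75×1.08)/(10.2+2.75) = 77.12/12.95 = 5.956 mg/L.
Mixed L₀ = (10.2×3.57 + 2.75×46.5)/(12.95) = 164.3/12.95 = 12.69 mg/L.
Initial deficit D₀ = C_s − DO₀ = 8.75 − 5.956 = 2.794 mg/L.
D(0.661) = [0.295×12.69/(0.923−0.295)](e^(−0.295×0.661) − e^(−0.923×0.661)) + 2.794 e^(−0.923×0.661)
= 5.959 × (0.8228 − 0.5433) + 2.794 × 0.5433 = 3.184 mg/L.
DO = 8.75 − 3.184 = 5.566 mg/L.

DO ≈ 5.57 mg/L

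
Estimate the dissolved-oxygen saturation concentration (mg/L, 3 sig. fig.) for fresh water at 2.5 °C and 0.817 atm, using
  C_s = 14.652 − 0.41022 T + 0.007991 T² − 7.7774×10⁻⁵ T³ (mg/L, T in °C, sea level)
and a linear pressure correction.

C_s ≈ 11.2 mg/L

At sea level: C_s = 14.652 − 0.41022×2.5 + 0.007991×2.5² − 7.7774×10⁻⁵×2.5³ = 13.68 mg/L.
Pressure correction: C_s' = 13.68 × 0.817 = 11.17 mg/L.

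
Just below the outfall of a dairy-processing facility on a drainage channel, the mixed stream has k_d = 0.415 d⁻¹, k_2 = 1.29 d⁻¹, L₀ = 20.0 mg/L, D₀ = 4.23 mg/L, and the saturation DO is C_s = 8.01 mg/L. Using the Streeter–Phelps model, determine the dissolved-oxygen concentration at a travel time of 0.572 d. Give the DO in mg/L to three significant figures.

DO ≈ 3.04 mg/L

k_d L₀/(k_2−k_d) = 0.415×20.0/(1.29−0.415) = 8.300/0.8750 = 9.486 mg/L.
e^(−k_d t) = e^(−0.415×0.5720) = 0.7887; e^(−k_2 t) = e^(−1.29×0.5720) = 0.4781.
D = 9.486 × (0.7887 − 0.4781) + 4.23 × 0.4781 = 2.946 + 2.022 = 4.968 mg/L.
DO = C_s − D = 8.01 − 4.968 = 3.042 mg/L.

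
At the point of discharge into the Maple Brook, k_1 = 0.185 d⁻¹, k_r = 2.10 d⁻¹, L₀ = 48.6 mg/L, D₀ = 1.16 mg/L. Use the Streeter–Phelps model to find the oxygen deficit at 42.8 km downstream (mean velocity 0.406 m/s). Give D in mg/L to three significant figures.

D ≈ 3.47 mg/L

Travel time t = x/v = 42.8 km / (0.406 m/s) = 42800 m / 0.406 m/s = 105400 s = 1.220 d.
k_1 L₀/(k_r−k_1) = 0.185×48.6/(2.10−0.185) = 8.991/1.915 = 4.695 mg/L.
e^(−k_1 t) = e^(−0.185×1.220) = 0.7979; e^(−k_r t) = e^(−2.10×1.220) = 0.07713.
D = 4.695 × (0.7979 − 0.07713) + 1.16 × 0.07713 = 3.384 + 0.08947 = 3.474 mg/L.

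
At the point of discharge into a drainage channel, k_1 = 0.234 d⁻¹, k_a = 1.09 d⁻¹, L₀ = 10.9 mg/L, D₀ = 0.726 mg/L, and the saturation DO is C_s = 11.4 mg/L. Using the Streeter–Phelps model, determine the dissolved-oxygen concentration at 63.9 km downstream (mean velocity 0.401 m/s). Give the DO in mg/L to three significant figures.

DO ≈ 9.77 mg/L

Travel time t = x/v = 63.9 km / (0.401 m/s) = 63900 m / 0.401 m/s = 159400 s = 1.844 d.
k_1 L₀/(k_a−k_1) = 0.234×10.9/(1.09−0.234) = 2.551/0.8560 = 2.980 mg/L.
e^(−k_1 t) = e^(−0.234×1.844) = 0.6495; e^(−k_a t) = e^(−1.09×1.844) = 0.1339.
D = 2.980 × (0.6495 − 0.1339) + 0.726 × 0.1339 = 1.536 + 0.09724 = 1.633 mg/L.
DO = C_s − D = 11.4 − 1.633 = 9.767 mg/L.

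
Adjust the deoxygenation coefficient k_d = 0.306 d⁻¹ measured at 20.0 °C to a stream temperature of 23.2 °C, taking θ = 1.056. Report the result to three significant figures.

k_d(T₂) = k_d(T₁) · θ^(T₂−T₁) = 0.306 × 1.056^(23.2−20.0)
= 0.306 × 1.056^3.20 = 0.306 × 1.190 = 0.3643 d⁻¹.

k_d ≈ 0.364 d⁻¹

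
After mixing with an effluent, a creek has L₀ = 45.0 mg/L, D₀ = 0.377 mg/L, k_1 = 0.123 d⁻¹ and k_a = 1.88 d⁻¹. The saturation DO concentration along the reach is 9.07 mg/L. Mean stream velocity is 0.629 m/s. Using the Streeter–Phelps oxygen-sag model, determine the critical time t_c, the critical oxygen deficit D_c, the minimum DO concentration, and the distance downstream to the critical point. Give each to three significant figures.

At the critical point dD/dt = 0, so k_1 L₀ e^(−k_1 t) = k_a D. Substituting D(t) from the Streeter–Phelps equation and solving for t gives
t_c = ln[(k_a/k_1)(1 − D₀(k_a−k_1)/(k_1 L₀))] / (k_a−k_1).
Here k_a−k_1 = 1.757 d⁻¹ and 1 − D₀(k_a−k_1)/(k_1 L₀) = 1 − 0.377×1.757/(0.123×45.0) = 0.8803, so
t_c = ln(15.28 × 0.8803) / 1.757 = 2.599 / 1.757 = 1.479 d.
L(t_c) = L₀ e^(−k_1 t_c) = 45.0 × 0.8336 = 37.51 mg/L, and at the critical point k_a D_c = k_1 L, so D_c = (0.123/1.88) × 37.51 = 2.454 mg/L.
Minimum DO = C_s − D_c = 9.07 − 2.454 = 6.616 mg/L.
x_c = v t_c = 0.629 m/s × 1.479 d × 86400 s/d = 80400 m ≈ 80.4 km.

t_c ≈ 1.48 d; D_c ≈ 2.45 mg/L; min DO ≈ 6.62 mg/L; x_c ≈ 80.4 km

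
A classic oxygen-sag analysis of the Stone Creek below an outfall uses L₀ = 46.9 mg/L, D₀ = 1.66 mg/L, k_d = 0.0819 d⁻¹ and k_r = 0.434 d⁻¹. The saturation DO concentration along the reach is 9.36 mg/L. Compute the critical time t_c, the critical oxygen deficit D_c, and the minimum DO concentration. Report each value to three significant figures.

At the critical point dD/dt = 0, so k_d L₀ e^(−k_d t) = k_r D. Substituting D(t) from the Streeter–Phelps equation and solving for t gives
t_c = ln[(k_r/k_d)(1 − D₀(k_r−k_d)/(k_d L₀))] / (k_r−k_d).
Here k_r−k_d = 0.3521 d⁻¹ and 1 − D₀(k_r−k_d)/(k_d L₀) = 1 − 1.66×0.3521/(0.0819×46.9) = 0.8478, so
t_c = ln(5.299 × 0.8478) / 0.3521 = 1.502 / 0.3521 = 4.267 d.
D_c = (k_d/k_r) L₀ e^(−k_d t_c) = (0.0819/0.434) × 46.9 × e^(−0.0819×4.267) = 0.1887 × 46.9 × 0.7051 = 6.240 mg/L.
Minimum DO = C_s − D_c = 9.36 − 6.240 = 3.120 mg/L.

t_c ≈ 4.27 d; D_c ≈ 6.24 mg/L; min DO ≈ 3.12 mg/L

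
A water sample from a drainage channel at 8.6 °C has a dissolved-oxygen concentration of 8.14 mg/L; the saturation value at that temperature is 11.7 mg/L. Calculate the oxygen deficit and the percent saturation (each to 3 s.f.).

D = C_s − C = 11.7 − 8.14 = 3.56 mg/L.
% saturation = 8.14/11.7 × 100 = 69.6 %.

D ≈ 3.56 mg/L; 69.6 % saturation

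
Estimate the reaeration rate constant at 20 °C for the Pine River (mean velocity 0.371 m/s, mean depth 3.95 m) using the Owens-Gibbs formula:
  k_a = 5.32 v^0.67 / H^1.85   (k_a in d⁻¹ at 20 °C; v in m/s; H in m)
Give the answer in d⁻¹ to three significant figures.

k_a = 5.32 × 0.371^0.67 / 3.95^1.85 = 5.32 × 0.5146 / 12.70 = 0.2156 d⁻¹.

k_a ≈ 0.216 d⁻¹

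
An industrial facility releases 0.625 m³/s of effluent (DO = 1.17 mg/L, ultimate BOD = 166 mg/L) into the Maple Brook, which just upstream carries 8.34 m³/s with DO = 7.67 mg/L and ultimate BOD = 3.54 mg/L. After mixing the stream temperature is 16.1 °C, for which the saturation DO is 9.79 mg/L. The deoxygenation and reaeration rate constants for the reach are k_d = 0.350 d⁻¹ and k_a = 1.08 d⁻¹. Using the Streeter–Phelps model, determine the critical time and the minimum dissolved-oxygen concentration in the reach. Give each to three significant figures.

t_c ≈ 0.930 d; minimum DO ≈ 6.31 mg/L

Mixed DO = (8.34×7.67 + 0.625×1.17)/(8.34+0.625) = 64.70/8.965 = 7.217 mg/L.
Mixed L₀ = (8.34×3.54 + 0.625×166)/(8.965) = 133.3/8.965 = 14.87 mg/L.
Initial deficit D₀ = C_s − DO₀ = 9.79 − 7.217 = 2.573 mg/L.
t_c = (1/0.7300) ln[(1.08/0.350)(1 − 2.573×0.7300/(0.350×14.87))] = 1.370 × ln(1.972) = 0.9300 d.
D_c = (0.350/1.08) × 14.87 × e^(−0.350×0.9300) = 0.3241 × 14.87 × 0.7222 = 3.479 mg/L.
Minimum DO = 9.79 − 3.479 = 6.311 mg/L.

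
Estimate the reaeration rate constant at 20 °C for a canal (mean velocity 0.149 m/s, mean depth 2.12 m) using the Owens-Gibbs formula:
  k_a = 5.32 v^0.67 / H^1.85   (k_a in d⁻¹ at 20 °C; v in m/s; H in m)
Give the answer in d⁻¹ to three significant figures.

k_a ≈ 0.370 d⁻¹

k_a = 5.32 × 0.149^0.67 / 2.12^1.85 = 5.32 × 0.2793 / 4.015 = 0.3700 d⁻¹.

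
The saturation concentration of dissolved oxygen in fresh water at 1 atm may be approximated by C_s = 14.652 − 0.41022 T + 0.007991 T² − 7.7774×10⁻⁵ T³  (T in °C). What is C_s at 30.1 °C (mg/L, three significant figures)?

C_s ≈ 7.42 mg/L

C_s = 14.652 − 0.41022×30.1 + 0.007991×30.1² − 7.7774×10⁻⁵×30.1³ = 7.423 mg/L.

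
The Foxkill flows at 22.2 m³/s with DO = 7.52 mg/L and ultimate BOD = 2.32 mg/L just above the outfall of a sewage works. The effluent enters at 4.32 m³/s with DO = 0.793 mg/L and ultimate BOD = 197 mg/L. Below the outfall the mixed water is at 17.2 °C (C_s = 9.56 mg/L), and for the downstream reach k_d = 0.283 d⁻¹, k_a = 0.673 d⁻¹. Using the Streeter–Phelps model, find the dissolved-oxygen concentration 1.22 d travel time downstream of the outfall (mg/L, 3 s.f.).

Mixed DO = (22.2×7.52 + 4.32×0.793)/(22.2+4.32) = 170.4/26.52 = 6.424 mg/L.
Mixed L₀ = (22.2×2.32 + 4.32×197)/(26.52) = 902.5/26.52 = 34.03 mg/L.
Initial deficit D₀ = C_s − DO₀ = 9.56 − 6.424 = 3.136 mg/L.
D(1.22) = [0.283×34.03/(0.673−0.283)](e^(−0.283×1.22) − e^(−0.673×1.22)) + 3.136 e^(−0.673×1.22)
= 24.70 × (0.7080 − 0.4400) + 3.136 × 0.4400 = 8.000 mg/L.
DO = 9.56 − 8.000 = 1.560 mg/L.

DO ≈ 1.56 mg/L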